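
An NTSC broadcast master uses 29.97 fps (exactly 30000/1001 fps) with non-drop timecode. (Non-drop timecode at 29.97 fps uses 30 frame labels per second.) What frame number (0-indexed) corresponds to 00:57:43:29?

Total seconds to the label: (0 × 3600 + 57 × 60 + 43) = 3463.
Frame index = 3463 × 30 + 29 = 103919.

frame 103919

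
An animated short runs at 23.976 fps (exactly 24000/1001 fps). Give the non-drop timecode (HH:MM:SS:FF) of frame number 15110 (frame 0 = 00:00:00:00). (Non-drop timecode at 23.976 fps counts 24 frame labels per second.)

15110 ÷ 24 = 629 full seconds, remainder 14 frames.
629 s = 0 h 10 min 29 s.
Timecode: 00:10:29:14.

00:10:29:14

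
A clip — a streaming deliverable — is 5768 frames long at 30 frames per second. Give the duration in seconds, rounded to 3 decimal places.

192.267 seconds

Running time = 5768 × 1/30 = 2884/15 s ≈ 192.267 s.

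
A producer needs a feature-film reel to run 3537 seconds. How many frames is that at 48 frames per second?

Frames = 3537 × 48 = 169776.

169776 frames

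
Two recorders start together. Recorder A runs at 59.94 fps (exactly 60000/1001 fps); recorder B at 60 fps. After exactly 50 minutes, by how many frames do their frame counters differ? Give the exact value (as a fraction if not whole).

50 min = 3000 s.
A emits 60000/1001 × 3000 = 180000000/1001 frames; B emits 60 × 3000 = 180000.
Difference = 180000/1001 frames (≈ 179.8202); B is ahead of A.

180000/1001 frames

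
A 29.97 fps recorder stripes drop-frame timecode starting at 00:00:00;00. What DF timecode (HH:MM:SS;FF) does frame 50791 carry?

00:28:14;23

Ten DF minutes hold 17982 frames, so frame 50791 lies in block 2 (frames 35964–53945) with 14827 frames into that block.
The block's first minute is 1800 frames and the rest 1798 each; 14827 frames reaches minute 8, so 2 × 18 + 8 × 2 = 52 labels have been skipped so far.
Adding those back, label number 50791 + 52 = 50843 at 30 labels/s is 1694 s + 23 f = 0 h 28 min 14 s frame 23, i.e. 00:28:14;23.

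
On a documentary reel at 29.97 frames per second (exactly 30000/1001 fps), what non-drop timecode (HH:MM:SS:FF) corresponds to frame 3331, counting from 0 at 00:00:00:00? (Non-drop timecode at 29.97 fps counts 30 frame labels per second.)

3331 ÷ 30 = 111 full seconds, remainder 1 frame.
111 s = 0 h 1 min 51 s.
Timecode: 00:01:51:01.

00:01:51:01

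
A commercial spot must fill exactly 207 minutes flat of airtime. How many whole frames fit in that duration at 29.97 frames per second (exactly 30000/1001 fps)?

372227 frames

207 min = 12420 s.
Frames = 12420 × 30000/1001 = 372600000/1001 ≈ 372227.7722.
Complete frames: 372227.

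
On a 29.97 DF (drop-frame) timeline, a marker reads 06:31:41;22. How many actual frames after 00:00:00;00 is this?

704348

Complete 10-minute blocks: 39, each 17982 frames → 701298.
Remaining 1 whole minute in the current block: 1800 + 0 × 1798 = 1800 frames.
Within the current minute: 41 × 30 + 22 − 2 = 1250 (labels ;00/;01 skipped at this minute). Total = 701298 + 1800 + 1250 = 704348.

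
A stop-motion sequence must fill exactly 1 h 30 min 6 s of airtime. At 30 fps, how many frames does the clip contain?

1 h 30 min 6 s = 5406 s.
Frames = 5406 × 30 = 162180.

162180 frames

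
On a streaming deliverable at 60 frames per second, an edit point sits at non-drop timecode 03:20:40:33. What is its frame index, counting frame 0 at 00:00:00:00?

Total seconds to the label: (3 × 3600 + 20 × 60 + 40) = 12040.
Frame index = 12040 × 60 + 33 = 722433.

frame 722433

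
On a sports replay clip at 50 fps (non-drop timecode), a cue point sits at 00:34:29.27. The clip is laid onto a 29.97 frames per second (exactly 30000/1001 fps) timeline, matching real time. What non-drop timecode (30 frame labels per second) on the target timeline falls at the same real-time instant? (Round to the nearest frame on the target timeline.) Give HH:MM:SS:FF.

Source frame index: (0×3600 + 34×60 + 29) × 50 + 27 = 103477.
Real time: 103477 / (50) = 103477/50 s.
Target frame: (103477/50) × (30000/1001) = 5644200/91 ≈ 62024.176 → 62024.
At 30 labels/s: frame 62024 → 00:34:27:14.

00:34:27:14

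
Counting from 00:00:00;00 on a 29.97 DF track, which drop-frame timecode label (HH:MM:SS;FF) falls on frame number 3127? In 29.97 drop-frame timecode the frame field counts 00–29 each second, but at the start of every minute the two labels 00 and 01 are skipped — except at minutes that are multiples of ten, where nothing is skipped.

00:01:44;09

Ten DF minutes hold 17982 frames, so frame 3127 lies in block 0 (frames 0–17981) with 3127 frames into that block.
The block's first minute is 1800 frames and the rest 1798 each; 3127 frames reaches minute 1, so 0 × 18 + 1 × 2 = 2 labels have been skipped so far.
Adding those back, label number 3127 + 2 = 3129 at 30 labels/s is 104 s + 9 f = 0 h 1 min 44 s frame 9, i.e. 00:01:44;09.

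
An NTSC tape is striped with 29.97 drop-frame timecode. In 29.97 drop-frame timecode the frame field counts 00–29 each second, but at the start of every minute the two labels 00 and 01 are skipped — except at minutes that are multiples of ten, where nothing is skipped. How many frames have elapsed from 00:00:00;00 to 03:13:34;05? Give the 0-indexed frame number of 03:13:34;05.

348077

As if non-drop at 30 labels/s: (3 × 3600 + 13 × 60 + 34) × 30 + 5 = 348425.
Minute boundaries passed: 193; those not divisible by 10: 193 − 19 = 174; dropped labels = 2 × 174 = 348.
Actual frame index = 348425 − 348 = 348077.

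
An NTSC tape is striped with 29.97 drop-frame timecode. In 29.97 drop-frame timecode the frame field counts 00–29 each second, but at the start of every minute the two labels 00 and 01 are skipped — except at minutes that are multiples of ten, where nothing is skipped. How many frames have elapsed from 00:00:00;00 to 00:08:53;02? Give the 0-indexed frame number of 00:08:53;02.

Complete 10-minute blocks: 0, each 17982 frames → 0.
Remaining 8 whole minutes in the current block: 1800 + 7 × 1798 = 14386 frames.
Within the current minute: 53 × 30 + 2 − 2 = 1590 (labels ;00/;01 skipped at this minute). Total = 0 + 14386 + 1590 = 15976.

15976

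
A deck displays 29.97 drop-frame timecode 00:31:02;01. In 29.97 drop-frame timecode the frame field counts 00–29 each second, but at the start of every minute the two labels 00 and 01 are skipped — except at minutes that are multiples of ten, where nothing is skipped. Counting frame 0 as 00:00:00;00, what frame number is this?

Complete 10-minute blocks: 3, each 17982 frames → 53946.
Remaining 1 whole minute in the current block: 1800 + 0 × 1798 = 1800 frames.
Within the current minute: 2 × 30 + 1 − 2 = 59 (labels ;00/;01 skipped at this minute). Total = 53946 + 1800 + 59 = 55805.

55805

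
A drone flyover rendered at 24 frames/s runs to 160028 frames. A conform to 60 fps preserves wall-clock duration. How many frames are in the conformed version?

Target frames = source frames × (target rate / source rate) = 160028 × (60)/(24) = 160028 × 5/2 = 400070.

400070 frames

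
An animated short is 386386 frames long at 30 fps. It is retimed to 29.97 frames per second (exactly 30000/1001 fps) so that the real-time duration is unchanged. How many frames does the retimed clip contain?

Target frames = source frames × (target rate / source rate) = 386386 × (30000/1001)/(30) = 386386 × 1000/1001 = 386000.

386000 frames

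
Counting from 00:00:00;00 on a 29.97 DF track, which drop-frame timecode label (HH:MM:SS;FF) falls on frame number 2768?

00:01:32;10

Ten DF minutes hold 17982 frames, so frame 2768 lies in block 0 (frames 0–17981) with 2768 frames into that block.
The block's first minute is 1800 frames and the rest 1798 each; 2768 frames reaches minute 1, so 0 × 18 + 1 × 2 = 2 labels have been skipped so far.
Adding those back, label number 2768 + 2 = 2770 at 30 labels/s is 92 s + 10 f = 0 h 1 min 32 s frame 10, i.e. 00:01:32;10.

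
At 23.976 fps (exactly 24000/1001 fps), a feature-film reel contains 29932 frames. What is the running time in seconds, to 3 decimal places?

1248.414 seconds

Running time = 29932 × 1001/24000 = 7490483/6000 s ≈ 1248.414 s.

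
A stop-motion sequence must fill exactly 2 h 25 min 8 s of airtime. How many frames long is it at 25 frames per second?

2 h 25 min 8 s = 8708 s.
Frames = 8708 × 25 = 217700.

217700 frames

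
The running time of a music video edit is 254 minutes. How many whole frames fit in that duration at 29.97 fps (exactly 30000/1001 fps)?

456743 frames

254 min = 15240 s.
Frames = 15240 × 30000/1001 = 457200000/1001 ≈ 456743.2567.
Complete frames: 456743.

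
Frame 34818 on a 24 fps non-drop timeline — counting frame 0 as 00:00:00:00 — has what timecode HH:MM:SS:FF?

34818 ÷ 24 = 1450 full seconds, remainder 18 frames.
1450 s = 0 h 24 min 10 s.
Timecode: 00:24:10:18.

00:24:10:18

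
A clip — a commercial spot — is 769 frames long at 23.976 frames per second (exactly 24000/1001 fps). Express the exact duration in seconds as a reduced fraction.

Running time = 769 ÷ (24000/1001) = 769 × 1001/24000 = 769769/24000 s.

769769/24000 seconds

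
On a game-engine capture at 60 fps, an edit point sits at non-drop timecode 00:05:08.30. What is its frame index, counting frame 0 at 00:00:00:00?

frame 18510

Total seconds to the label: (0 × 3600 + 5 × 60 + 8) = 308.
Frame index = 308 × 60 + 30 = 18510.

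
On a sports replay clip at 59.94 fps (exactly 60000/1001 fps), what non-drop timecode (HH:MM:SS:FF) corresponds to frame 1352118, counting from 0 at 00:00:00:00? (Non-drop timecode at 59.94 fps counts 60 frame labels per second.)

1352118 ÷ 60 = 22535 full seconds, remainder 18 frames.
22535 s = 6 h 15 min 35 s.
Timecode: 06:15:35:18.

06:15:35:18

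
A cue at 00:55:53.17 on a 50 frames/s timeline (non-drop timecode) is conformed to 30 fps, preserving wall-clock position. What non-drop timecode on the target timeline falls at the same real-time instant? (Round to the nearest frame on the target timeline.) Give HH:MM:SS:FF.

00:55:53:10

Source frame index: (0×3600 + 55×60 + 53) × 50 + 17 = 167667.
Real time: 167667 / (50) = 167667/50 s.
Target frame: (167667/50) × (30) = 503001/5 ≈ 100600.200 → 100600.
At 30 labels/s: frame 100600 → 00:55:53:10.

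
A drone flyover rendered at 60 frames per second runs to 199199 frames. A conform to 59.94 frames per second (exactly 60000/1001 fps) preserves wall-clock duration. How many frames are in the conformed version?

199000 frames

Target frames = source frames × (target rate / source rate) = 199199 × (60000/1001)/(60) = 199199 × 1000/1001 = 199000.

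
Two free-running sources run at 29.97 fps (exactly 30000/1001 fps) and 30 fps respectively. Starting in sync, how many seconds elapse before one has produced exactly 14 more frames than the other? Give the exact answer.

7007/15 seconds

The gap grows by |30 − 30000/1001| = 30/1001 frames per second.
Time for a 14-frame gap: 14 ÷ (30/1001) = 7007/15 s.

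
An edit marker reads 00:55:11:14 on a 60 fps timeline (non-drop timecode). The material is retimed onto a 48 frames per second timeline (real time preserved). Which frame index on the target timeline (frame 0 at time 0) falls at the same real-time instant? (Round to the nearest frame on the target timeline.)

Source frame index: (0×3600 + 55×60 + 11) × 60 + 14 = 198674.
Real time: 198674 / (60) = 99337/30 s.
Target frame: (99337/30) × (48) = 794696/5 ≈ 158939.200 → 158939.

frame 158939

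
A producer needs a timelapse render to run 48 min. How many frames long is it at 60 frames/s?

172800 frames

48 min = 2880 s.
Frames = 2880 × 60 = 172800.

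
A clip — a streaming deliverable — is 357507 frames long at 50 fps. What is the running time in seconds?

7150.14 seconds

Running time = 357507 / (50) = 7150.14 s.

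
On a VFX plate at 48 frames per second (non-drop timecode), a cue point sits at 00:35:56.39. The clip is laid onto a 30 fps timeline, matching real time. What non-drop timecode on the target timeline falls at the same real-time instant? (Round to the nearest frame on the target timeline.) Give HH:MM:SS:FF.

00:35:56:24

Source frame index: (0×3600 + 35×60 + 56) × 48 + 39 = 103527.
Real time: 103527 / (48) = 34509/16 s.
Target frame: (34509/16) × (30) = 517635/8 ≈ 64704.375 → 64704.
At 30 labels/s: frame 64704 → 00:35:56:24.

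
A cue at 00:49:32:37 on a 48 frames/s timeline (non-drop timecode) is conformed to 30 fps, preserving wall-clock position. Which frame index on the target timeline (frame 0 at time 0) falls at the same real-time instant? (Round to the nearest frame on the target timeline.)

frame 89183

Source frame index: (0×3600 + 49×60 + 32) × 48 + 37 = 142693.
Real time: 142693 / (48) = 142693/48 s.
Target frame: (142693/48) × (30) = 713465/8 ≈ 89183.125 → 89183.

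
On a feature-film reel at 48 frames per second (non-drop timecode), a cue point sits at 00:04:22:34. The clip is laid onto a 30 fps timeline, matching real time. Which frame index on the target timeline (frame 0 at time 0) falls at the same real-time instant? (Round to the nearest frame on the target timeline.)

frame 7881

Source frame index: (0×3600 + 4×60 + 22) × 48 + 34 = 12610.
Real time: 12610 / (48) = 6305/24 s.
Target frame: (6305/24) × (30) = 31525/4 ≈ 7881.250 → 7881.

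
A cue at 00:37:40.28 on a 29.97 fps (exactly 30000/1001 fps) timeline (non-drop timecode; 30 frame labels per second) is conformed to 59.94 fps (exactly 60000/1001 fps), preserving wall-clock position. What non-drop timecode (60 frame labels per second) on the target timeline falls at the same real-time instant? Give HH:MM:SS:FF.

00:37:40:56

Source frame index: (0×3600 + 37×60 + 40) × 30 + 28 = 67828.
Real time: 67828 / (30000/1001) = 16973957/7500 s.
Target frame: (16973957/7500) × (60000/1001) = 135656.
At 60 labels/s: frame 135656 → 00:37:40:56.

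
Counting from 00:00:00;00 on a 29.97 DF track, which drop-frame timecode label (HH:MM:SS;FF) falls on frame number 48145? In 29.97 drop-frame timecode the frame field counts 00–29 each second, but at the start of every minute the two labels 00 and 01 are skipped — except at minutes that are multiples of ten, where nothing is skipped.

Ten DF minutes hold 17982 frames, so frame 48145 lies in block 2 (frames 35964–53945) with 12181 frames into that block.
The block's first minute is 1800 frames and the rest 1798 each; 12181 frames reaches minute 6, so 2 × 18 + 6 × 2 = 48 labels have been skipped so far.
Adding those back, label number 48145 + 48 = 48193 at 30 labels/s is 1606 s + 13 f = 0 h 26 min 46 s frame 13, i.e. 00:26:46;13.

00:26:46;13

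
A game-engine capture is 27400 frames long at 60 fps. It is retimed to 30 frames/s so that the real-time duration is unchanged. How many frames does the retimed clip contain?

13700 frames

Target frames = source frames × (target rate / source rate) = 27400 × (30)/(60) = 27400 × 1/2 = 13700.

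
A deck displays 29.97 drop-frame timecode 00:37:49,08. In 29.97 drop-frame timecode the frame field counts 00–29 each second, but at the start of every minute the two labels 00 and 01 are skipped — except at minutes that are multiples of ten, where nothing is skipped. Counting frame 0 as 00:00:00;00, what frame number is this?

68010

As if non-drop at 30 labels/s: (0 × 3600 + 37 × 60 + 49) × 30 + 8 = 68078.
Minute boundaries passed: 37; those not divisible by 10: 37 − 3 = 34; dropped labels = 2 × 34 = 68.
Actual frame index = 68078 − 68 = 68010.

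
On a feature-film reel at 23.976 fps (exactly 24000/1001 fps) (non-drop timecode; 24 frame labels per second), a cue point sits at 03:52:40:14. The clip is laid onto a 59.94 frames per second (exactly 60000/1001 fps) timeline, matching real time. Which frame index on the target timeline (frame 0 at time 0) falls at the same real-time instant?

frame 837635

Source frame index: (3×3600 + 52×60 + 40) × 24 + 14 = 335054.
Real time: 335054 / (24000/1001) = 167694527/12000 s.
Target frame: (167694527/12000) × (60000/1001) = 837635.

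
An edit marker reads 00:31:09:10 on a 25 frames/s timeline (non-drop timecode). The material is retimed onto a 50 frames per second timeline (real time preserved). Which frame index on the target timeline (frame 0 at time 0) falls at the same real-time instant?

Source frame index: (0×3600 + 31×60 + 9) × 25 + 10 = 46735.
Real time: 46735 / (25) = 9347/5 s.
Target frame: (9347/5) × (50) = 93470.

frame 93470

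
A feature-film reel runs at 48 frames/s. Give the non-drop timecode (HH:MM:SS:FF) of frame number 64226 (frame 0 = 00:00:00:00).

00:22:18:02

64226 ÷ 48 = 1338 full seconds, remainder 2 frames.
1338 s = 0 h 22 min 18 s.
Timecode: 00:22:18:02.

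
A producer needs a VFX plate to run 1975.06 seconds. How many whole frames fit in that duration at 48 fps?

Frames = 1975.06 × 48 = 2370072/25 ≈ 94802.8800.
Complete frames: 94802.

94802 frames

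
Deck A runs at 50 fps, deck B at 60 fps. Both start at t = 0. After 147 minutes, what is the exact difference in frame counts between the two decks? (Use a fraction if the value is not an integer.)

147 min = 8820 s.
A emits 50 × 8820 = 441000 frames; B emits 60 × 8820 = 529200.
Difference = 88200 frames; B is ahead of A.

88200 frames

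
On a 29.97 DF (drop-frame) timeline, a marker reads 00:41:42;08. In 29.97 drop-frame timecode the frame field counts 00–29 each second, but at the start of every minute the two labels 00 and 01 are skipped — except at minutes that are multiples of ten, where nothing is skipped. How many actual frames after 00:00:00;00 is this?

74994

As if non-drop at 30 labels/s: (0 × 3600 + 41 × 60 + 42) × 30 + 8 = 75068.
Minute boundaries passed: 41; those not divisible by 10: 41 − 4 = 37; dropped labels = 2 × 37 = 74.
Actual frame index = 75068 − 74 = 74994.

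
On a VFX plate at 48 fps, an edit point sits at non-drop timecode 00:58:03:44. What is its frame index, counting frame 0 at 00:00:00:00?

Total seconds to the label: (0 × 3600 + 58 × 60 + 3) = 3483.
Frame index = 3483 × 48 + 44 = 167228.

167228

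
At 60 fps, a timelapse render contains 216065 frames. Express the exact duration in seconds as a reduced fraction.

43213/12 seconds

Running time = 216065 ÷ (60) = 216065 × 1/60 = 43213/12 s.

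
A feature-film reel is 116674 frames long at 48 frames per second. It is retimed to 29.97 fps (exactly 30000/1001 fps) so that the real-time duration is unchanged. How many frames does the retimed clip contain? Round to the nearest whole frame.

Frames at target rate = 116674 × (30000/1001) / (48) = 72921250/1001 ≈ 72848.402.
Nearest whole frame: 72848.

72848 frames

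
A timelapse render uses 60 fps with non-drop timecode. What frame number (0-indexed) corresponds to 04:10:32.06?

Total seconds to the label: (4 × 3600 + 10 × 60 + 32) = 15032.
Frame index = 15032 × 60 + 6 = 901926.

frame 901926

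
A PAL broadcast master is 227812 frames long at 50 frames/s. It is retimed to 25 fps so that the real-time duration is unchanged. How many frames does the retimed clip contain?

Target frames = source frames × (target rate / source rate) = 227812 × (25)/(50) = 227812 × 1/2 = 113906.

113906 frames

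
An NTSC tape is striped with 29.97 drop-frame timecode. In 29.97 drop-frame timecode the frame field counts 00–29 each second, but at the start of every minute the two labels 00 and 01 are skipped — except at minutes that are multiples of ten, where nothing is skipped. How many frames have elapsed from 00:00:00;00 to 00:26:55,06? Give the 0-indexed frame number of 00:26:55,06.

48408

Complete 10-minute blocks: 2, each 17982 frames → 35964.
Remaining 6 whole minutes in the current block: 1800 + 5 × 1798 = 10790 frames.
Within the current minute: 55 × 30 + 6 − 2 = 1654 (labels ;00/;01 skipped at this minute). Total = 35964 + 10790 + 1654 = 48408.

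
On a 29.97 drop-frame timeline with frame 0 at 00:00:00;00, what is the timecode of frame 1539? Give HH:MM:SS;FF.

00:00:51;09

Ten DF minutes hold 17982 frames, so frame 1539 lies in block 0 (frames 0–17981) with 1539 frames into that block.
The block's first minute is 1800 frames and the rest 1798 each; 1539 frames reaches minute 0, so 0 × 18 + 0 × 2 = 0 labels have been skipped so far.
Adding those back, label number 1539 + 0 = 1539 at 30 labels/s is 51 s + 9 f = 0 h 0 min 51 s frame 9, i.e. 00:00:51;09.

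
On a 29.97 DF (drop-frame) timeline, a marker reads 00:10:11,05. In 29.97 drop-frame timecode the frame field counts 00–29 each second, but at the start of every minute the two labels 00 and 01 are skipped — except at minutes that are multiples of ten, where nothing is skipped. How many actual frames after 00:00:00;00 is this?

18317

Complete 10-minute blocks: 1, each 17982 frames → 17982.
Remaining 0 whole minutes in the current block: 0 frames.
Within the current minute: 11 × 30 + 5 = 335. Total = 17982 + 0 + 335 = 18317.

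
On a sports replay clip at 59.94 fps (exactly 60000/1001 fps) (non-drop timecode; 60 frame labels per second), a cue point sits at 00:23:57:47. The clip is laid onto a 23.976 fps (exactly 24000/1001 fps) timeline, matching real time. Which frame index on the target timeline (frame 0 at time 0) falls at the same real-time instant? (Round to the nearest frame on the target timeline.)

Source frame index: (0×3600 + 23×60 + 57) × 60 + 47 = 86267.
Real time: 86267 / (60000/1001) = 86353267/60000 s.
Target frame: (86353267/60000) × (24000/1001) = 172534/5 ≈ 34506.800 → 34507.

frame 34507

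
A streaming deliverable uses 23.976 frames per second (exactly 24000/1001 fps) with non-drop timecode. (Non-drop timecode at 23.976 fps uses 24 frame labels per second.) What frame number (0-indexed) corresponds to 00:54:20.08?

Total seconds to the label: (0 × 3600 + 54 × 60 + 20) = 3260.
Frame index = 3260 × 24 + 8 = 78248.

78248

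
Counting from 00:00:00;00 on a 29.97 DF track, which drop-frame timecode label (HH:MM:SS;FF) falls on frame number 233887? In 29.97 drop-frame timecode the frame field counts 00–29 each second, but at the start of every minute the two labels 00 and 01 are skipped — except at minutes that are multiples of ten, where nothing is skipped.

Ten DF minutes hold 17982 frames, so frame 233887 lies in block 13 (frames 233766–251747) with 121 frames into that block.
The block's first minute is 1800 frames and the rest 1798 each; 121 frames reaches minute 0, so 13 × 18 + 0 × 2 = 234 labels have been skipped so far.
Adding those back, label number 233887 + 234 = 234121 at 30 labels/s is 7804 s + 1 f = 2 h 10 min 4 s frame 1, i.e. 02:10:04;01.

02:10:04;01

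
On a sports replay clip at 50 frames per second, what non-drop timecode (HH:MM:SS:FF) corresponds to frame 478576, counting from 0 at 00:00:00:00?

02:39:31:26

478576 ÷ 50 = 9571 full seconds, remainder 26 frames.
9571 s = 2 h 39 min 31 s.
Timecode: 02:39:31:26.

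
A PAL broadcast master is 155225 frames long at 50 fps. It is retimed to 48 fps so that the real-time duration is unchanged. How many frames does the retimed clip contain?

Target frames = source frames × (target rate / source rate) = 155225 × (48)/(50) = 155225 × 24/25 = 149016.

149016 frames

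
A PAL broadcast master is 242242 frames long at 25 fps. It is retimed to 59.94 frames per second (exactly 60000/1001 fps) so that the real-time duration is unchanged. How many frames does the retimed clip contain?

Target frames = source frames × (target rate / source rate) = 242242 × (60000/1001)/(25) = 242242 × 2400/1001 = 580800.

580800 frames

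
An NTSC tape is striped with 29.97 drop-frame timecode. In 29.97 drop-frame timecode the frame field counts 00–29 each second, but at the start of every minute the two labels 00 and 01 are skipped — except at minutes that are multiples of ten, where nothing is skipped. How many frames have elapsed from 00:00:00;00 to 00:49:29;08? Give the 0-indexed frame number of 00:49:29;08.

As if non-drop at 30 labels/s: (0 × 3600 + 49 × 60 + 29) × 30 + 8 = 89078.
Minute boundaries passed: 49; those not divisible by 10: 49 − 4 = 45; dropped labels = 2 × 45 = 90.
Actual frame index = 89078 − 90 = 88988.

88988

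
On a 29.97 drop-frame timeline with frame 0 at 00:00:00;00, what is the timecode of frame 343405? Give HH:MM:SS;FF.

Ten DF minutes hold 17982 frames, so frame 343405 lies in block 19 (frames 341658–359639) with 1747 frames into that block.
The block's first minute is 1800 frames and the rest 1798 each; 1747 frames reaches minute 0, so 19 × 18 + 0 × 2 = 342 labels have been skipped so far.
Adding those back, label number 343405 + 342 = 343747 at 30 labels/s is 11458 s + 7 f = 3 h 10 min 58 s frame 7, i.e. 03:10:58;07.

03:10:58;07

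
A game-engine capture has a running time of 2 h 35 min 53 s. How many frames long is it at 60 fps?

2 h 35 min 53 s = 9353 s.
Frames = 9353 × 60 = 561180.

561180 frames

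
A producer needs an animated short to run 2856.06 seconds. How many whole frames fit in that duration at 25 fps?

71401 frames

Frames = 2856.06 × 25 = 142803/2 ≈ 71401.5000.
Complete frames: 71401.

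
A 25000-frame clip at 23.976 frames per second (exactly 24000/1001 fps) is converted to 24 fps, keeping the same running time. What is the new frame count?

25025 frames

Target frames = source frames × (target rate / source rate) = 25000 × (24)/(24000/1001) = 25000 × 1001/1000 = 25025.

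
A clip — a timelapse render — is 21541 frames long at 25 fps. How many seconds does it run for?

861.64 seconds

Running time = 21541 / (25) = 861.64 s.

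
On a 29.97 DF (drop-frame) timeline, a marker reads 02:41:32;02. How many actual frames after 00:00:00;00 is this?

290472

As if non-drop at 30 labels/s: (2 × 3600 + 41 × 60 + 32) × 30 + 2 = 290762.
Minute boundaries passed: 161; those not divisible by 10: 161 − 16 = 145; dropped labels = 2 × 145 = 290.
Actual frame index = 290762 − 290 = 290472.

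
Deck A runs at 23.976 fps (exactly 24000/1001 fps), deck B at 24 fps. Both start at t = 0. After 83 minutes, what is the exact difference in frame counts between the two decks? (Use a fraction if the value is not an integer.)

83 min = 4980 s.
A emits 24000/1001 × 4980 = 119520000/1001 frames; B emits 24 × 4980 = 119520.
Difference = 119520/1001 frames (≈ 119.4006); B is ahead of A.

119520/1001 frames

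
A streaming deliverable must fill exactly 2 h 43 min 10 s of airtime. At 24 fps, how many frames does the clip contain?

234960 frames

2 h 43 min 10 s = 9790 s.
Frames = 9790 × 24 = 234960.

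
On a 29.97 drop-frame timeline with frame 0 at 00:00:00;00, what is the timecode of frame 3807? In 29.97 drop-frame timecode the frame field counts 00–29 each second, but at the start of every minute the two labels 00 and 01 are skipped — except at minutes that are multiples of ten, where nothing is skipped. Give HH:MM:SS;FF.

00:02:07;01

Ten DF minutes hold 17982 frames, so frame 3807 lies in block 0 (frames 0–17981) with 3807 frames into that block.
The block's first minute is 1800 frames and the rest 1798 each; 3807 frames reaches minute 2, so 0 × 18 + 2 × 2 = 4 labels have been skipped so far.
Adding those back, label number 3807 + 4 = 3811 at 30 labels/s is 127 s + 1 f = 0 h 2 min 7 s frame 1, i.e. 00:02:07;01.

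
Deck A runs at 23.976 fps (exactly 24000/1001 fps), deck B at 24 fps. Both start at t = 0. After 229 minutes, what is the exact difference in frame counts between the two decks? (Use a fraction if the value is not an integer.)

329760/1001 frames

229 min = 13740 s.
A emits 24000/1001 × 13740 = 329760000/1001 frames; B emits 24 × 13740 = 329760.
Difference = 329760/1001 frames (≈ 329.4306); B is ahead of A.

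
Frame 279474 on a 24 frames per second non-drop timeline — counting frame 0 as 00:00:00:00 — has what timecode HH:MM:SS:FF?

03:14:04:18

279474 ÷ 24 = 11644 full seconds, remainder 18 frames.
11644 s = 3 h 14 min 4 s.
Timecode: 03:14:04:18.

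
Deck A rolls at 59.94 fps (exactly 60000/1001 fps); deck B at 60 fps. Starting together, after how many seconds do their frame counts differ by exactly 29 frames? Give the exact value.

29029/60 seconds

The gap grows by |60 − 60000/1001| = 60/1001 frames per second.
Time for a 29-frame gap: 29 ÷ (60/1001) = 29029/60 s.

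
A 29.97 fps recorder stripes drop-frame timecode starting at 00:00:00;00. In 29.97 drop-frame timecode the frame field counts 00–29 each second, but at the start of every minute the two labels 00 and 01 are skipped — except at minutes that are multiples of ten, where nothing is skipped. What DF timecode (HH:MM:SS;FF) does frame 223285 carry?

Ten DF minutes hold 17982 frames, so frame 223285 lies in block 12 (frames 215784–233765) with 7501 frames into that block.
The block's first minute is 1800 frames and the rest 1798 each; 7501 frames reaches minute 4, so 12 × 18 + 4 × 2 = 224 labels have been skipped so far.
Adding those back, label number 223285 + 224 = 223509 at 30 labels/s is 7450 s + 9 f = 2 h 4 min 10 s frame 9, i.e. 02:04:10;09.

02:04:10;09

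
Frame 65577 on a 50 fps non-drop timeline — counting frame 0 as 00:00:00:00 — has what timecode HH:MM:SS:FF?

00:21:51:27

65577 ÷ 50 = 1311 full seconds, remainder 27 frames.
1311 s = 0 h 21 min 51 s.
Timecode: 00:21:51:27.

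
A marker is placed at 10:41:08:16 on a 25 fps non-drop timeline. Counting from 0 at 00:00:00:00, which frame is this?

961716

Total seconds to the label: (10 × 3600 + 41 × 60 + 8) = 38468.
Frame index = 38468 × 25 + 16 = 961716.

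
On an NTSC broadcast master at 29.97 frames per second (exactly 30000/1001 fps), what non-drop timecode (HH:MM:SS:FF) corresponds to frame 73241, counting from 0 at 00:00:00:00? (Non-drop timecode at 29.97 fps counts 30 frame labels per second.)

73241 ÷ 30 = 2441 full seconds, remainder 11 frames.
2441 s = 0 h 40 min 41 s.
Timecode: 00:40:41:11.

00:40:41:11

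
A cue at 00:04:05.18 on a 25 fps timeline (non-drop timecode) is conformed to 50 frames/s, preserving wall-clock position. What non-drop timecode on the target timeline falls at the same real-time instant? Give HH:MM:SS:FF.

00:04:05:36

Source frame index: (0×3600 + 4×60 + 5) × 25 + 18 = 6143.
Real time: 6143 / (25) = 6143/25 s.
Target frame: (6143/25) × (50) = 12286.
At 50 labels/s: frame 12286 → 00:04:05:36.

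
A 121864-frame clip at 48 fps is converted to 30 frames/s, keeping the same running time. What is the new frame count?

76165 frames

Target frames = source frames × (target rate / source rate) = 121864 × (30)/(48) = 121864 × 5/8 = 76165.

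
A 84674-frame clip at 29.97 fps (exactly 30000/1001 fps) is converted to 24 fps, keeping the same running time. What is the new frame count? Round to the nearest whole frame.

67807 frames

Frames at target rate = 84674 × (24) / (30000/1001) = 42379337/625 ≈ 67806.939.
Nearest whole frame: 67807.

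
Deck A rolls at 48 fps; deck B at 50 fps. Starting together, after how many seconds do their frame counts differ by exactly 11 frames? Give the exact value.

5.5 seconds

The gap grows by |50 − 48| = 2 frames per second.
Time for a 11-frame gap: 11 ÷ (2) = 5.5 s.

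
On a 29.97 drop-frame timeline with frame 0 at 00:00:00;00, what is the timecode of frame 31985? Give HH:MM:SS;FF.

Each 10-minute DF block holds 10 × 60 × 30 − 9 × 2 = 17982 frames. 31985 ÷ 17982 → 1 full block, remainder 14003.
Within the partial block the first minute is 1800 frames and each further minute 1798, so 7 further minute boundaries passed. Total skipped labels = 18 × 1 + 2 × 7 = 32.
Non-drop label index = 31985 + 32 = 32017; at 30 labels/s that is 00:17:47:07, i.e. DF 00:17:47;07.

00:17:47;07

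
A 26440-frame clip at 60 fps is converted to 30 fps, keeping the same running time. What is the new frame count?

Target frames = source frames × (target rate / source rate) = 26440 × (30)/(60) = 26440 × 1/2 = 13220.

13220 frames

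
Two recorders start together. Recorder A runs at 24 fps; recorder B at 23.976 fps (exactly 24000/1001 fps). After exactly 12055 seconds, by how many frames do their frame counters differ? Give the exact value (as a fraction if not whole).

A emits 24 × 12055 = 289320 frames; B emits 24000/1001 × 12055 = 289320000/1001.
Difference = 289320/1001 frames (≈ 289.0310); B is behind A.

289320/1001 frames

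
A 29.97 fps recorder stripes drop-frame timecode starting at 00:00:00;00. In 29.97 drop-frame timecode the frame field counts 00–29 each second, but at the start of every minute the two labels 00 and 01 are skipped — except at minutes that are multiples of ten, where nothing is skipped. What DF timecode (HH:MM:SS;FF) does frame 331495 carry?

03:04:20;27

Ten DF minutes hold 17982 frames, so frame 331495 lies in block 18 (frames 323676–341657) with 7819 frames into that block.
The block's first minute is 1800 frames and the rest 1798 each; 7819 frames reaches minute 4, so 18 × 18 + 4 × 2 = 332 labels have been skipped so far.
Adding those back, label number 331495 + 332 = 331827 at 30 labels/s is 11060 s + 27 f = 3 h 4 min 20 s frame 27, i.e. 03:04:20;27.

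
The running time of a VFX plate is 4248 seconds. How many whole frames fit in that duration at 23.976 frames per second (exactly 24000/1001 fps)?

Frames = 4248 × 24000/1001 = 101952000/1001 ≈ 101850.1499.
Complete frames: 101850.

101850 frames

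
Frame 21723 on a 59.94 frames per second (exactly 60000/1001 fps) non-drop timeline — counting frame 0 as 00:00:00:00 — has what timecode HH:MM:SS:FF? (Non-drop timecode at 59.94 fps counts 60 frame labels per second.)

21723 ÷ 60 = 362 full seconds, remainder 3 frames.
362 s = 0 h 6 min 2 s.
Timecode: 00:06:02:03.

00:06:02:03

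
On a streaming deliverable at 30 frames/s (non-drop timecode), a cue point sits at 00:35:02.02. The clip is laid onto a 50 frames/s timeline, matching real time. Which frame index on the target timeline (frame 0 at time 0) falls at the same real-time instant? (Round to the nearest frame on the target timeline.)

Source frame index: (0×3600 + 35×60 + 2) × 30 + 2 = 63062.
Real time: 63062 / (30) = 31531/15 s.
Target frame: (31531/15) × (50) = 315310/3 ≈ 105103.333 → 105103.

frame 105103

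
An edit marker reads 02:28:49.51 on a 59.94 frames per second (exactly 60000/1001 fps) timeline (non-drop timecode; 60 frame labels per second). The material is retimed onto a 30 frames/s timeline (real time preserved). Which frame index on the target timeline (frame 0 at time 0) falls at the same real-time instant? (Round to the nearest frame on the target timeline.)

Source frame index: (2×3600 + 28×60 + 49) × 60 + 51 = 535791.
Real time: 535791 / (60000/1001) = 178775597/20000 s.
Target frame: (178775597/20000) × (30) = 536326791/2000 ≈ 268163.395 → 268163.

frame 268163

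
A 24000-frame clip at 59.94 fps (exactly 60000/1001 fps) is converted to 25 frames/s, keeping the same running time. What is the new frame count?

Target frames = source frames × (target rate / source rate) = 24000 × (25)/(60000/1001) = 24000 × 1001/2400 = 10010.

10010 frames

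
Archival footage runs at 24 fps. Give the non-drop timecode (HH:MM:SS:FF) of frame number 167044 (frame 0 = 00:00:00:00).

01:56:00:04

167044 ÷ 24 = 6960 full seconds, remainder 4 frames.
6960 s = 1 h 56 min 0 s.
Timecode: 01:56:00:04.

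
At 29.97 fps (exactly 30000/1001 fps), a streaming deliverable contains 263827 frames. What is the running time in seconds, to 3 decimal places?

Running time = 263827 × 1001/30000 = 264090827/30000 s ≈ 8803.028 s.

8803.028 seconds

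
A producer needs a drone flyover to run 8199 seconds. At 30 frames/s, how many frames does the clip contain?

245970 frames

Frames = 8199 × 30 = 245970.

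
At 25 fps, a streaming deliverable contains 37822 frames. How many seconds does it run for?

Running time = 37822 / (25) = 1512.88 s.

1512.88 seconds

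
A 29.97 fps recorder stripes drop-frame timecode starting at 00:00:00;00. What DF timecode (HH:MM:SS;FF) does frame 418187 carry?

03:52:33;15

Ten DF minutes hold 17982 frames, so frame 418187 lies in block 23 (frames 413586–431567) with 4601 frames into that block.
The block's first minute is 1800 frames and the rest 1798 each; 4601 frames reaches minute 2, so 23 × 18 + 2 × 2 = 418 labels have been skipped so far.
Adding those back, label number 418187 + 418 = 418605 at 30 labels/s is 13953 s + 15 f = 3 h 52 min 33 s frame 15, i.e. 03:52:33;15.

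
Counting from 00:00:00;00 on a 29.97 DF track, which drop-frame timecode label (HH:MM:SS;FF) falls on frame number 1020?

Each 10-minute DF block holds 10 × 60 × 30 − 9 × 2 = 17982 frames. 1020 ÷ 17982 → 0 full blocks, remainder 1020.
Within the partial block the first minute is 1800 frames and each further minute 1798, so 0 further minute boundaries passed. Total skipped labels = 18 × 0 + 2 × 0 = 0.
Non-drop label index = 1020 + 0 = 1020; at 30 labels/s that is 00:00:34:00, i.e. DF 00:00:34;00.

00:00:34;00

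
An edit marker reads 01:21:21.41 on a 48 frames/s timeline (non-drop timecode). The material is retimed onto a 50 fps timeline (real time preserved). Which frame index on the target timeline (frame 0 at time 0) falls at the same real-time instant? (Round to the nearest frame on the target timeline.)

Source frame index: (1×3600 + 21×60 + 21) × 48 + 41 = 234329.
Real time: 234329 / (48) = 234329/48 s.
Target frame: (234329/48) × (50) = 5858225/24 ≈ 244092.708 → 244093.

frame 244093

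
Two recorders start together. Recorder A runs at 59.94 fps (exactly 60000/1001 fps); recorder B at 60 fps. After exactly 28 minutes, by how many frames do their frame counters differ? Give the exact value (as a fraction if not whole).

28 min = 1680 s.
A emits 60000/1001 × 1680 = 14400000/143 frames; B emits 60 × 1680 = 100800.
Difference = 14400/143 frames (≈ 100.6993); B is ahead of A.

14400/143 frames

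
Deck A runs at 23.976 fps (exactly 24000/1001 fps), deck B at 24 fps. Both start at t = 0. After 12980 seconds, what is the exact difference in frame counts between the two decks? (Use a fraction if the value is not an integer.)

28320/91 frames

A emits 24000/1001 × 12980 = 28320000/91 frames; B emits 24 × 12980 = 311520.
Difference = 28320/91 frames (≈ 311.2088); B is ahead of A.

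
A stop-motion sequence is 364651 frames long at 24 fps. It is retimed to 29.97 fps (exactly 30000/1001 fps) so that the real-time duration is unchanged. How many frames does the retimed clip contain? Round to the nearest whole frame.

455358 frames

Frames at target rate = 364651 × (30000/1001) / (24) = 65116250/143 ≈ 455358.392.
Nearest whole frame: 455358.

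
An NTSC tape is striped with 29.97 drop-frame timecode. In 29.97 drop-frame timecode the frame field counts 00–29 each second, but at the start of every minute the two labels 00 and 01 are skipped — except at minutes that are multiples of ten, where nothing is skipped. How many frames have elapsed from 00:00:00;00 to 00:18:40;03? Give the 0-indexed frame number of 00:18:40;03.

33569

Complete 10-minute blocks: 1, each 17982 frames → 17982.
Remaining 8 whole minutes in the current block: 1800 + 7 × 1798 = 14386 frames.
Within the current minute: 40 × 30 + 3 − 2 = 1201 (labels ;00/;01 skipped at this minute). Total = 17982 + 14386 + 1201 = 33569.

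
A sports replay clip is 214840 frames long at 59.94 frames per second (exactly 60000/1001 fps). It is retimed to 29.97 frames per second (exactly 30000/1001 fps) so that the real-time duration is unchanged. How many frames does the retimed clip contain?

Target frames = source frames × (target rate / source rate) = 214840 × (30000/1001)/(60000/1001) = 214840 × 1/2 = 107420.

107420 frames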